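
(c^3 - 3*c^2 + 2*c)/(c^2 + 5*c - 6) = c*(c - 2)/(c + 6)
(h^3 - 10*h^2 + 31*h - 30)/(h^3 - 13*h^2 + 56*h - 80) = (h^2 - 5*h + 6)/(h^2 - 8*h + 16)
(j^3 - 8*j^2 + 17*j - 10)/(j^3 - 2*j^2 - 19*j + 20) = (j - 2)/(j + 4)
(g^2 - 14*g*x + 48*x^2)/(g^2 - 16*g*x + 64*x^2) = (-g + 6*x)/(-g + 8*x)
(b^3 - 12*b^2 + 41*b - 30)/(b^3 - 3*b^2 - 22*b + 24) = (b - 5)/(b + 4)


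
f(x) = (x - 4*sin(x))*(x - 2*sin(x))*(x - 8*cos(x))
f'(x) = (1 - 4*cos(x))*(x - 2*sin(x))*(x - 8*cos(x)) + (1 - 2*cos(x))*(x - 4*sin(x))*(x - 8*cos(x)) + (x - 4*sin(x))*(x - 2*sin(x))*(8*sin(x) + 1) = (x - 4*sin(x))*(x - 2*sin(x))*(8*sin(x) + 1) - (x - 4*sin(x))*(x - 8*cos(x))*(2*cos(x) - 1) - (x - 2*sin(x))*(x - 8*cos(x))*(4*cos(x) - 1)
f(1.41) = 0.18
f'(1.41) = 12.49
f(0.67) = -5.81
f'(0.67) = -6.42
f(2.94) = 58.55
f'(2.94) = 217.00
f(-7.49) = -218.03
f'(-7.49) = -150.05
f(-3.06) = 38.92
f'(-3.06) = -108.43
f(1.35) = -0.62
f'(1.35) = 14.13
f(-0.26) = -1.56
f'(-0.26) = 11.34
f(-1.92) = -0.06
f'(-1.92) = 2.94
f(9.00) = 979.04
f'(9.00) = 1214.76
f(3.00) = 72.28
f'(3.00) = 240.55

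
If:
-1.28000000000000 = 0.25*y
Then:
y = -5.12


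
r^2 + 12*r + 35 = (r + 5)*(r + 7)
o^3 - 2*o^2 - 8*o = o*(o - 4)*(o + 2)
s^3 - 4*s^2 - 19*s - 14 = (s - 7)*(s + 1)*(s + 2)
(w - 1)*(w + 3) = w^2 + 2*w - 3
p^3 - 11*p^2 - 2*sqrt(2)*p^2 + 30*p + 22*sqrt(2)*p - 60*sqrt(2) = (p - 6)*(p - 5)*(p - 2*sqrt(2))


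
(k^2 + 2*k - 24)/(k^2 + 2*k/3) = 3*(k^2 + 2*k - 24)/(k*(3*k + 2))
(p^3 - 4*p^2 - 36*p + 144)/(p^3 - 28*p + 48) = (p - 6)/(p - 2)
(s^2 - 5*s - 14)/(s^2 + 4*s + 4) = (s - 7)/(s + 2)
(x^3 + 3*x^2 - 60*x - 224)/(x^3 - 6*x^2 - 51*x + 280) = (x + 4)/(x - 5)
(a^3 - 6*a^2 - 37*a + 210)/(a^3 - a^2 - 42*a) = (a - 5)/a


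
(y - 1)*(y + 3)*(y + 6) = y^3 + 8*y^2 + 9*y - 18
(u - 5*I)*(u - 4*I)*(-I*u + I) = -I*u^3 - 9*u^2 + I*u^2 + 9*u + 20*I*u - 20*I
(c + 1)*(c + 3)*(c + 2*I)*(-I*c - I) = -I*c^4 + 2*c^3 - 5*I*c^3 + 10*c^2 - 7*I*c^2 + 14*c - 3*I*c + 6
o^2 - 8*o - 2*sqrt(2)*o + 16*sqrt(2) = (o - 8)*(o - 2*sqrt(2))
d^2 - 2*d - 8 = (d - 4)*(d + 2)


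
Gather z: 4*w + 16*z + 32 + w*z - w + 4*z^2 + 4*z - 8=3*w + 4*z^2 + z*(w + 20) + 24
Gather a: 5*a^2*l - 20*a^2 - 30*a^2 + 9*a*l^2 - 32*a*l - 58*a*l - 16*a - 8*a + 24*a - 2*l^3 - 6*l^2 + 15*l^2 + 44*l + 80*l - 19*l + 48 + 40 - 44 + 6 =a^2*(5*l - 50) + a*(9*l^2 - 90*l) - 2*l^3 + 9*l^2 + 105*l + 50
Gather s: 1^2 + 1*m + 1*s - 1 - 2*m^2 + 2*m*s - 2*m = -2*m^2 - m + s*(2*m + 1)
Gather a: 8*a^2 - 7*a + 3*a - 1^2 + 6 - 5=8*a^2 - 4*a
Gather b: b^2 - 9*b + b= b^2 - 8*b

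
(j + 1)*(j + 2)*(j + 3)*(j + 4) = j^4 + 10*j^3 + 35*j^2 + 50*j + 24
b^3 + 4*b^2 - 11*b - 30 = (b - 3)*(b + 2)*(b + 5)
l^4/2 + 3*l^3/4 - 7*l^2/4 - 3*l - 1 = (l/2 + 1/2)*(l - 2)*(l + 1/2)*(l + 2)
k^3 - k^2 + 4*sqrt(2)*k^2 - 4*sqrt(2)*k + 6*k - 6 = (k - 1)*(k + sqrt(2))*(k + 3*sqrt(2))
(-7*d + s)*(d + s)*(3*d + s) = -21*d^3 - 25*d^2*s - 3*d*s^2 + s^3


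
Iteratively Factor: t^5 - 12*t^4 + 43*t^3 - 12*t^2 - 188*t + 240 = (t - 3)*(t^4 - 9*t^3 + 16*t^2 + 36*t - 80) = (t - 5)*(t - 3)*(t^3 - 4*t^2 - 4*t + 16) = (t - 5)*(t - 3)*(t + 2)*(t^2 - 6*t + 8) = (t - 5)*(t - 4)*(t - 3)*(t + 2)*(t - 2)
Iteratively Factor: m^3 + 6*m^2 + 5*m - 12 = (m + 3)*(m^2 + 3*m - 4) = (m - 1)*(m + 3)*(m + 4)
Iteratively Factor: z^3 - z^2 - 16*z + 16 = (z + 4)*(z^2 - 5*z + 4) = (z - 4)*(z + 4)*(z - 1)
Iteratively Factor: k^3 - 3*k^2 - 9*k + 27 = (k - 3)*(k^2 - 9) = (k - 3)*(k + 3)*(k - 3)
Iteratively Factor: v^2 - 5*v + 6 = (v - 2)*(v - 3)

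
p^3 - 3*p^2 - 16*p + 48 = (p - 4)*(p - 3)*(p + 4)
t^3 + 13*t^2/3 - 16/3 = (t - 1)*(t + 4/3)*(t + 4)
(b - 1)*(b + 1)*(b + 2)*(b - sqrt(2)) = b^4 - sqrt(2)*b^3 + 2*b^3 - 2*sqrt(2)*b^2 - b^2 - 2*b + sqrt(2)*b + 2*sqrt(2)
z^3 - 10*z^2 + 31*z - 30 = (z - 5)*(z - 3)*(z - 2)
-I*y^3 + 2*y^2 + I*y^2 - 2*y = y*(y + 2*I)*(-I*y + I)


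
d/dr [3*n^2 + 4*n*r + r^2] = 4*n + 2*r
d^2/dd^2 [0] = 0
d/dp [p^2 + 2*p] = 2*p + 2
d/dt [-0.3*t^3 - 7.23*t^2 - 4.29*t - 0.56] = -0.9*t^2 - 14.46*t - 4.29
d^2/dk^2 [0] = 0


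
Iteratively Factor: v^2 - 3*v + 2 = (v - 2)*(v - 1)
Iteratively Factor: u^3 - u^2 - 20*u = (u)*(u^2 - u - 20) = u*(u + 4)*(u - 5)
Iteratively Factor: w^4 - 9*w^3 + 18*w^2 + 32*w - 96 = (w - 4)*(w^3 - 5*w^2 - 2*w + 24) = (w - 4)*(w - 3)*(w^2 - 2*w - 8) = (w - 4)*(w - 3)*(w + 2)*(w - 4)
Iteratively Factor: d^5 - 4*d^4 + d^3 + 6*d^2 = (d + 1)*(d^4 - 5*d^3 + 6*d^2) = d*(d + 1)*(d^3 - 5*d^2 + 6*d) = d*(d - 3)*(d + 1)*(d^2 - 2*d) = d*(d - 3)*(d - 2)*(d + 1)*(d)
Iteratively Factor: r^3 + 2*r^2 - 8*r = (r - 2)*(r^2 + 4*r) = r*(r - 2)*(r + 4)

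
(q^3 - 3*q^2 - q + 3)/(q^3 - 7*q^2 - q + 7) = (q - 3)/(q - 7)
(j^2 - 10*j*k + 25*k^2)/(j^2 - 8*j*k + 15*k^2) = (j - 5*k)/(j - 3*k)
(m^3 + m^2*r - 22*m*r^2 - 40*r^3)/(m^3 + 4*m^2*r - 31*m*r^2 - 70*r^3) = (m + 4*r)/(m + 7*r)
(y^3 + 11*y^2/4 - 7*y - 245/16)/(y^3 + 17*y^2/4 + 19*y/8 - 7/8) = (8*y^2 - 6*y - 35)/(2*(4*y^2 + 3*y - 1))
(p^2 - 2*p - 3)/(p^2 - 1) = (p - 3)/(p - 1)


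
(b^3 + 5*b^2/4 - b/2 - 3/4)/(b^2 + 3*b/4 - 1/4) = (4*b^2 + b - 3)/(4*b - 1)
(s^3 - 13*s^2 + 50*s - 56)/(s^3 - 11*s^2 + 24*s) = (s^3 - 13*s^2 + 50*s - 56)/(s*(s^2 - 11*s + 24))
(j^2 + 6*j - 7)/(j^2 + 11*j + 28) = (j - 1)/(j + 4)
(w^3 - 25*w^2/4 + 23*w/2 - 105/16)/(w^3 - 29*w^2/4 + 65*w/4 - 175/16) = (2*w - 3)/(2*w - 5)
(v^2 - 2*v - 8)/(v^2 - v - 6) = (v - 4)/(v - 3)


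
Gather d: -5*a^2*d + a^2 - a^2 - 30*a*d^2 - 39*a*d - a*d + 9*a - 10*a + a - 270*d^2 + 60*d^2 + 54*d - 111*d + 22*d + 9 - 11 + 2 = d^2*(-30*a - 210) + d*(-5*a^2 - 40*a - 35)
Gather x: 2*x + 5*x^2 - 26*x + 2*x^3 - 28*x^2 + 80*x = 2*x^3 - 23*x^2 + 56*x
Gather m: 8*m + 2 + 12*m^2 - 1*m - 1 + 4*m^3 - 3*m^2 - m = 4*m^3 + 9*m^2 + 6*m + 1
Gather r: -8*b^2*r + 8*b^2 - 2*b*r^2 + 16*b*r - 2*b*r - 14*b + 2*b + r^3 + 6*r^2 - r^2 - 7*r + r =8*b^2 - 12*b + r^3 + r^2*(5 - 2*b) + r*(-8*b^2 + 14*b - 6)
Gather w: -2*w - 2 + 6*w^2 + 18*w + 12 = 6*w^2 + 16*w + 10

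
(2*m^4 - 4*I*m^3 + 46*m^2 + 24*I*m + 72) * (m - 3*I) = 2*m^5 - 10*I*m^4 + 34*m^3 - 114*I*m^2 + 144*m - 216*I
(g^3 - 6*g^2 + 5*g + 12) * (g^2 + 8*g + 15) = g^5 + 2*g^4 - 28*g^3 - 38*g^2 + 171*g + 180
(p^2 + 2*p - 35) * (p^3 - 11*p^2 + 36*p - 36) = p^5 - 9*p^4 - 21*p^3 + 421*p^2 - 1332*p + 1260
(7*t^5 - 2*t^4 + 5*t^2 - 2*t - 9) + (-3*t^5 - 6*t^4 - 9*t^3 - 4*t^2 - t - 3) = 4*t^5 - 8*t^4 - 9*t^3 + t^2 - 3*t - 12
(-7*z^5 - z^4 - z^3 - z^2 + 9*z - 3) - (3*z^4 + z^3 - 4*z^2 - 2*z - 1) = -7*z^5 - 4*z^4 - 2*z^3 + 3*z^2 + 11*z - 2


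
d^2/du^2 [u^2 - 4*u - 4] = 2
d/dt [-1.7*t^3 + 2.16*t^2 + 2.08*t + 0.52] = -5.1*t^2 + 4.32*t + 2.08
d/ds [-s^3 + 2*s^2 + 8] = s*(4 - 3*s)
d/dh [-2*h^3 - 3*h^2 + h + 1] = -6*h^2 - 6*h + 1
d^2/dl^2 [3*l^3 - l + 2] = 18*l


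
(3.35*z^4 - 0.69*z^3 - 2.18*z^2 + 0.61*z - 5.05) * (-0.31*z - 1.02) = -1.0385*z^5 - 3.2031*z^4 + 1.3796*z^3 + 2.0345*z^2 + 0.9433*z + 5.151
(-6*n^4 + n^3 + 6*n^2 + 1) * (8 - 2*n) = 12*n^5 - 50*n^4 - 4*n^3 + 48*n^2 - 2*n + 8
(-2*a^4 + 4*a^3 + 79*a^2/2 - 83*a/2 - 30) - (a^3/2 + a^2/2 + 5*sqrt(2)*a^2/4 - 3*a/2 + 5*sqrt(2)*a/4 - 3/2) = -2*a^4 + 7*a^3/2 - 5*sqrt(2)*a^2/4 + 39*a^2 - 40*a - 5*sqrt(2)*a/4 - 57/2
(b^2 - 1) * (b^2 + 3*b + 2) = b^4 + 3*b^3 + b^2 - 3*b - 2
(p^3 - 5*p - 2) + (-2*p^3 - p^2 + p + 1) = -p^3 - p^2 - 4*p - 1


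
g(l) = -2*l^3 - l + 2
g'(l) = -6*l^2 - 1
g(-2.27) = 27.66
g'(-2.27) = -31.92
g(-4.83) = 232.19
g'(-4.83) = -140.97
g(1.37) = -4.51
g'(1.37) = -12.26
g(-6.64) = 594.15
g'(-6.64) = -265.54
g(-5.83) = 404.14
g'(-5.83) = -204.93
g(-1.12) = 5.93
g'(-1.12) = -8.53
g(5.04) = -259.09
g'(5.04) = -153.41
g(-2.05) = 21.28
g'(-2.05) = -26.22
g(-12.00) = 3470.00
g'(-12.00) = -865.00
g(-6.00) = 440.00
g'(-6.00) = -217.00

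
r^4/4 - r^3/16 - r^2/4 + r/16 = r*(r/4 + 1/4)*(r - 1)*(r - 1/4)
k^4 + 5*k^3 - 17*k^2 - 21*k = k*(k - 3)*(k + 1)*(k + 7)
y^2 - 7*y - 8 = (y - 8)*(y + 1)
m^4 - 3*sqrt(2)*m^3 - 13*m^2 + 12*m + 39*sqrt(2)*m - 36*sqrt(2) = (m - 3)*(m - 1)*(m + 4)*(m - 3*sqrt(2))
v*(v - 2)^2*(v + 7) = v^4 + 3*v^3 - 24*v^2 + 28*v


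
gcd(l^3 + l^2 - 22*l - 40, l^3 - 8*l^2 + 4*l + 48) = l + 2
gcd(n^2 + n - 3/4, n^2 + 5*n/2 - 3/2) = n - 1/2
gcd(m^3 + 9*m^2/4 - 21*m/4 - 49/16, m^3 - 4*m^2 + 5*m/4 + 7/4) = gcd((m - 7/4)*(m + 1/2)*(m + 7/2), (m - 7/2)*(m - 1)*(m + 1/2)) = m + 1/2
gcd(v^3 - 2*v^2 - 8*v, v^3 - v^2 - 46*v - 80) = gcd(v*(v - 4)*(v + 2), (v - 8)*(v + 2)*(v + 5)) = v + 2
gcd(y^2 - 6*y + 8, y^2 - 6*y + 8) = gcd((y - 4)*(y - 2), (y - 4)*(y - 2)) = y^2 - 6*y + 8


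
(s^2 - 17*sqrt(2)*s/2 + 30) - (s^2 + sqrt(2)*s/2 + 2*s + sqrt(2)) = -9*sqrt(2)*s - 2*s - sqrt(2) + 30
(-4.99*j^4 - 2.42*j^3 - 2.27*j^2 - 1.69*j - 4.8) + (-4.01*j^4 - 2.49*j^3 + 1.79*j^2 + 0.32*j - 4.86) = -9.0*j^4 - 4.91*j^3 - 0.48*j^2 - 1.37*j - 9.66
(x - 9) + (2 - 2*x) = -x - 7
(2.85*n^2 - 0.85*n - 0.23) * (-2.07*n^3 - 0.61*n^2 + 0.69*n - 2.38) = -5.8995*n^5 + 0.0209999999999999*n^4 + 2.9611*n^3 - 7.2292*n^2 + 1.8643*n + 0.5474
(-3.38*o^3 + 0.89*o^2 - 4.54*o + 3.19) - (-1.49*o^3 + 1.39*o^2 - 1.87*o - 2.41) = -1.89*o^3 - 0.5*o^2 - 2.67*o + 5.6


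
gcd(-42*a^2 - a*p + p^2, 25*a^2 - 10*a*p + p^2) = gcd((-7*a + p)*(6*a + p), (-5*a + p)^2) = 1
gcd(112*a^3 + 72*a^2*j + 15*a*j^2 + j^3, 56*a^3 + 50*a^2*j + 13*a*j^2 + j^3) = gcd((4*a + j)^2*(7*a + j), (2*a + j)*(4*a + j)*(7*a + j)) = 28*a^2 + 11*a*j + j^2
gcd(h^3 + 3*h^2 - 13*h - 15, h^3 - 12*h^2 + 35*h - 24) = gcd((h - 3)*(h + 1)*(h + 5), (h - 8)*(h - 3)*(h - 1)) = h - 3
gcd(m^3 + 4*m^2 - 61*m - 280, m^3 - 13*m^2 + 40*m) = m - 8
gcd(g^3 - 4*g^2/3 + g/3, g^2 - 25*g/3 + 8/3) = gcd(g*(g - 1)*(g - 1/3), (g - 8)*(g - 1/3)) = g - 1/3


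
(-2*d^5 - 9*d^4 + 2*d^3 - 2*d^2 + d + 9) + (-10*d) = -2*d^5 - 9*d^4 + 2*d^3 - 2*d^2 - 9*d + 9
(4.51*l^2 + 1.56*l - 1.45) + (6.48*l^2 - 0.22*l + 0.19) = 10.99*l^2 + 1.34*l - 1.26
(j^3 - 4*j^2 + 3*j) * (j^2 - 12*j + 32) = j^5 - 16*j^4 + 83*j^3 - 164*j^2 + 96*j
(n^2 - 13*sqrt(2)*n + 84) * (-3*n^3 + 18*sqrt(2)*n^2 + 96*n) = -3*n^5 + 57*sqrt(2)*n^4 - 624*n^3 + 264*sqrt(2)*n^2 + 8064*n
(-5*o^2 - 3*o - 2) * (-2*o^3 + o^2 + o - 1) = 10*o^5 + o^4 - 4*o^3 + o + 2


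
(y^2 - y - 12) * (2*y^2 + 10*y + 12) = 2*y^4 + 8*y^3 - 22*y^2 - 132*y - 144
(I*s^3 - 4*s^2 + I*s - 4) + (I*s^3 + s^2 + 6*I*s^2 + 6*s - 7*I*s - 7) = 2*I*s^3 - 3*s^2 + 6*I*s^2 + 6*s - 6*I*s - 11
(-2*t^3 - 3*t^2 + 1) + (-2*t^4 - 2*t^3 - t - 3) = -2*t^4 - 4*t^3 - 3*t^2 - t - 2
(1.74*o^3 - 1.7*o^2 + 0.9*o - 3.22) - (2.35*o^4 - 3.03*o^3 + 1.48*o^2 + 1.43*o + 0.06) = -2.35*o^4 + 4.77*o^3 - 3.18*o^2 - 0.53*o - 3.28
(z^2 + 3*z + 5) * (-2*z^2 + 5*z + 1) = -2*z^4 - z^3 + 6*z^2 + 28*z + 5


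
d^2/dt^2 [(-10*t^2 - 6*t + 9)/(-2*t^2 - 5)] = 8*(6*t^3 - 102*t^2 - 45*t + 85)/(8*t^6 + 60*t^4 + 150*t^2 + 125)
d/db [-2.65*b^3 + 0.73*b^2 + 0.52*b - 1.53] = -7.95*b^2 + 1.46*b + 0.52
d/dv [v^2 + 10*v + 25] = 2*v + 10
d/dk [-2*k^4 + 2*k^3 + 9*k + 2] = -8*k^3 + 6*k^2 + 9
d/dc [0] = 0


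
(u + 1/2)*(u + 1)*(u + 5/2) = u^3 + 4*u^2 + 17*u/4 + 5/4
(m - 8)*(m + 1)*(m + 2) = m^3 - 5*m^2 - 22*m - 16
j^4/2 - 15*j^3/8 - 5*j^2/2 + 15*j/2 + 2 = (j/2 + 1)*(j - 4)*(j - 2)*(j + 1/4)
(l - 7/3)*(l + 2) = l^2 - l/3 - 14/3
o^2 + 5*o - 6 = (o - 1)*(o + 6)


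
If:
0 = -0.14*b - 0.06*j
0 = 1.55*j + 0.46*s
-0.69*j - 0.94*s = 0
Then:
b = 0.00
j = 0.00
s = 0.00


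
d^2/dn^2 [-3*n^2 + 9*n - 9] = -6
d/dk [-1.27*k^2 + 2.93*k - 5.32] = 2.93 - 2.54*k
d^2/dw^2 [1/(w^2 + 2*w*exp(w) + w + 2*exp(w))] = 2*(-(w*exp(w) + 3*exp(w) + 1)*(w^2 + 2*w*exp(w) + w + 2*exp(w)) + (2*w*exp(w) + 2*w + 4*exp(w) + 1)^2)/(w^2 + 2*w*exp(w) + w + 2*exp(w))^3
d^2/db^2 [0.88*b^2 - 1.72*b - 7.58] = 1.76000000000000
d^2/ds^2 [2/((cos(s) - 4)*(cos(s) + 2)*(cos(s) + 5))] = 6*(-8*(1 - cos(s)^2)^2 + 4*sin(s)^6 + cos(s)^6 - 11*cos(s)^5 - 50*cos(s)^3 - 290*cos(s)^2 + 212*cos(s) + 300)/((cos(s) - 4)^3*(cos(s) + 2)^3*(cos(s) + 5)^3)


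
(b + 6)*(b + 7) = b^2 + 13*b + 42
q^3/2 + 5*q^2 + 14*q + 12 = (q/2 + 1)*(q + 2)*(q + 6)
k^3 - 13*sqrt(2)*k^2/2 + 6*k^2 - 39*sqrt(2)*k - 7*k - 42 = (k + 6)*(k - 7*sqrt(2))*(k + sqrt(2)/2)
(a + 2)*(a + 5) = a^2 + 7*a + 10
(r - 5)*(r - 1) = r^2 - 6*r + 5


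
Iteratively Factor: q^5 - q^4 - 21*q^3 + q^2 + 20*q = (q)*(q^4 - q^3 - 21*q^2 + q + 20) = q*(q + 4)*(q^3 - 5*q^2 - q + 5) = q*(q - 1)*(q + 4)*(q^2 - 4*q - 5) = q*(q - 5)*(q - 1)*(q + 4)*(q + 1)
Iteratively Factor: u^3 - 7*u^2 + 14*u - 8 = (u - 4)*(u^2 - 3*u + 2) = (u - 4)*(u - 1)*(u - 2)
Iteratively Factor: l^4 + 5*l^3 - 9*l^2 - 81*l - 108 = (l + 3)*(l^3 + 2*l^2 - 15*l - 36) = (l + 3)^2*(l^2 - l - 12) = (l + 3)^3*(l - 4)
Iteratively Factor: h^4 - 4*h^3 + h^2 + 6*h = (h + 1)*(h^3 - 5*h^2 + 6*h) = h*(h + 1)*(h^2 - 5*h + 6) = h*(h - 3)*(h + 1)*(h - 2)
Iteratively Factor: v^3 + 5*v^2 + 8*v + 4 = (v + 1)*(v^2 + 4*v + 4) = (v + 1)*(v + 2)*(v + 2)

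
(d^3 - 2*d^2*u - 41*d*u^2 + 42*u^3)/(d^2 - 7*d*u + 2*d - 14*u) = (d^2 + 5*d*u - 6*u^2)/(d + 2)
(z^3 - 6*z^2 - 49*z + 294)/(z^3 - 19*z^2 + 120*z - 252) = (z + 7)/(z - 6)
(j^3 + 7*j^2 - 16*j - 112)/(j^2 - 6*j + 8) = (j^2 + 11*j + 28)/(j - 2)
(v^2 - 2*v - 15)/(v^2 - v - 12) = (v - 5)/(v - 4)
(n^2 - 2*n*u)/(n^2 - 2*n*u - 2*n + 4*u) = n/(n - 2)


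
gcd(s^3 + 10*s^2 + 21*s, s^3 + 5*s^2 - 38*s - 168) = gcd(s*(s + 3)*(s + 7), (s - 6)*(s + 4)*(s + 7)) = s + 7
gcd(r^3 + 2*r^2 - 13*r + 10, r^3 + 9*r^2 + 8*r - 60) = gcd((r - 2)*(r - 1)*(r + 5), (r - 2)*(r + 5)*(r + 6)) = r^2 + 3*r - 10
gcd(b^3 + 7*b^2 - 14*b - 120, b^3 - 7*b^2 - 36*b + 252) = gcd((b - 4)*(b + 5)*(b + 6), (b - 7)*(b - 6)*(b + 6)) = b + 6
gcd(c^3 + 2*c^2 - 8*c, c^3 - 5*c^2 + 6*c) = c^2 - 2*c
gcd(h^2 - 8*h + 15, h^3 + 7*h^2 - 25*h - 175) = h - 5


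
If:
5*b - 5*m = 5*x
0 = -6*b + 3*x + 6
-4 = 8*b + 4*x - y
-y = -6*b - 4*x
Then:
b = -2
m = 4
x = -6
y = -36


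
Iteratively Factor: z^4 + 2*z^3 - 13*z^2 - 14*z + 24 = (z + 4)*(z^3 - 2*z^2 - 5*z + 6) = (z - 1)*(z + 4)*(z^2 - z - 6) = (z - 1)*(z + 2)*(z + 4)*(z - 3)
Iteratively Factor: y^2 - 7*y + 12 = (y - 4)*(y - 3)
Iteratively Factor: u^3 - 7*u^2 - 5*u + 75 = (u + 3)*(u^2 - 10*u + 25) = (u - 5)*(u + 3)*(u - 5)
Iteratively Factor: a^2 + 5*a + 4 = (a + 4)*(a + 1)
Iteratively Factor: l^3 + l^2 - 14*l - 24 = (l + 3)*(l^2 - 2*l - 8) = (l + 2)*(l + 3)*(l - 4)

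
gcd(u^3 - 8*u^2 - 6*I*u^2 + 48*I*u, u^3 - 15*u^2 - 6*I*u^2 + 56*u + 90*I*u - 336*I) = u^2 + u*(-8 - 6*I) + 48*I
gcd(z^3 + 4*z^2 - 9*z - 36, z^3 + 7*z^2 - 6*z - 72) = z^2 + z - 12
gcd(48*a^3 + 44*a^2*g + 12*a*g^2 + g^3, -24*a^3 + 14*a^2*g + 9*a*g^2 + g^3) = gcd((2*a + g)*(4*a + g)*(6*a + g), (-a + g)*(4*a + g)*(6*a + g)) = 24*a^2 + 10*a*g + g^2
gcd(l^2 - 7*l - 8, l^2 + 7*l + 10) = 1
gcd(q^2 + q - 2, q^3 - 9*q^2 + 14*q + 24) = 1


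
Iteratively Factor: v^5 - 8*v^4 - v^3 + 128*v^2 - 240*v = (v - 5)*(v^4 - 3*v^3 - 16*v^2 + 48*v) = (v - 5)*(v + 4)*(v^3 - 7*v^2 + 12*v) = v*(v - 5)*(v + 4)*(v^2 - 7*v + 12) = v*(v - 5)*(v - 3)*(v + 4)*(v - 4)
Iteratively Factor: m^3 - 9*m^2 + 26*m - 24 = (m - 2)*(m^2 - 7*m + 12) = (m - 3)*(m - 2)*(m - 4)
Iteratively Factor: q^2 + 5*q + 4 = (q + 1)*(q + 4)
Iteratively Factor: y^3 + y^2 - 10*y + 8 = (y - 2)*(y^2 + 3*y - 4) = (y - 2)*(y + 4)*(y - 1)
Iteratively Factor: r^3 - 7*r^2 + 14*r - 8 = (r - 2)*(r^2 - 5*r + 4) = (r - 4)*(r - 2)*(r - 1)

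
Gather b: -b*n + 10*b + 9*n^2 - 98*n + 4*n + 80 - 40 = b*(10 - n) + 9*n^2 - 94*n + 40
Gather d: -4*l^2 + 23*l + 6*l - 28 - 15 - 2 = -4*l^2 + 29*l - 45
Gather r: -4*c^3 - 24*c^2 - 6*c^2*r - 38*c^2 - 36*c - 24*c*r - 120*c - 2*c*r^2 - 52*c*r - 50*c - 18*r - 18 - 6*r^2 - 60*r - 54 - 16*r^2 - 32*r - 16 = -4*c^3 - 62*c^2 - 206*c + r^2*(-2*c - 22) + r*(-6*c^2 - 76*c - 110) - 88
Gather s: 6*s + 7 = 6*s + 7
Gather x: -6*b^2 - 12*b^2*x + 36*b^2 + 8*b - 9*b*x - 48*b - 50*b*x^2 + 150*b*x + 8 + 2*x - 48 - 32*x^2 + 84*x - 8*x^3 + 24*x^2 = 30*b^2 - 40*b - 8*x^3 + x^2*(-50*b - 8) + x*(-12*b^2 + 141*b + 86) - 40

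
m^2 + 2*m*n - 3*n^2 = (m - n)*(m + 3*n)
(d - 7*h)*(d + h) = d^2 - 6*d*h - 7*h^2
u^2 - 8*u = u*(u - 8)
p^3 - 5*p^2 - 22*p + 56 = (p - 7)*(p - 2)*(p + 4)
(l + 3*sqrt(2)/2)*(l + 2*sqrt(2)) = l^2 + 7*sqrt(2)*l/2 + 6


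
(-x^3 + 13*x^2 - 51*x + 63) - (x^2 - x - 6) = -x^3 + 12*x^2 - 50*x + 69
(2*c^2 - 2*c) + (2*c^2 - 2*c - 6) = 4*c^2 - 4*c - 6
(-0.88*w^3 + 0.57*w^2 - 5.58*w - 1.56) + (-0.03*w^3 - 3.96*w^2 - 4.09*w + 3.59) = -0.91*w^3 - 3.39*w^2 - 9.67*w + 2.03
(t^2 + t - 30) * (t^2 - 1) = t^4 + t^3 - 31*t^2 - t + 30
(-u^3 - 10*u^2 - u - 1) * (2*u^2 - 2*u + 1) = -2*u^5 - 18*u^4 + 17*u^3 - 10*u^2 + u - 1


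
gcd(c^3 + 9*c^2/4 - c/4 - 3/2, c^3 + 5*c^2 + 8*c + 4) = c^2 + 3*c + 2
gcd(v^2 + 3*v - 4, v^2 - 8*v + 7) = v - 1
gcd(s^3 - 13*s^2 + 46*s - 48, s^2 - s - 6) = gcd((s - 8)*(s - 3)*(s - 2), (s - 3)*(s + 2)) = s - 3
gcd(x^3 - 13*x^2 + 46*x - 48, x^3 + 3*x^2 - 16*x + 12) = x - 2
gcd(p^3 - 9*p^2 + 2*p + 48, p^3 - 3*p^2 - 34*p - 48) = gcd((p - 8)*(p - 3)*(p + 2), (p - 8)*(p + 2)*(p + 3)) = p^2 - 6*p - 16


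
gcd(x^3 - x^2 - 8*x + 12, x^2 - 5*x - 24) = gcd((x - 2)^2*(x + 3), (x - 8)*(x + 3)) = x + 3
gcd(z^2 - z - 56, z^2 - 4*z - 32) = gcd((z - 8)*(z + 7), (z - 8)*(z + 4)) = z - 8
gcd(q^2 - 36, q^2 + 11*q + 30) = q + 6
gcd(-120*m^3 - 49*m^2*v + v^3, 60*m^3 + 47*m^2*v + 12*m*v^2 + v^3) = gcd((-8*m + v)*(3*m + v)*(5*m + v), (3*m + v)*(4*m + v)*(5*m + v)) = 15*m^2 + 8*m*v + v^2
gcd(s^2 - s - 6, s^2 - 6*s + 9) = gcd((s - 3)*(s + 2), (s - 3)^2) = s - 3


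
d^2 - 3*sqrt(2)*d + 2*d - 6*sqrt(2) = (d + 2)*(d - 3*sqrt(2))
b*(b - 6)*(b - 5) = b^3 - 11*b^2 + 30*b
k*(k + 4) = k^2 + 4*k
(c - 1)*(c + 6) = c^2 + 5*c - 6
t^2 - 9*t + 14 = (t - 7)*(t - 2)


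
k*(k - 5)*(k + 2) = k^3 - 3*k^2 - 10*k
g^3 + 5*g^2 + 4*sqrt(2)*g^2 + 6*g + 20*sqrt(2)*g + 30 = (g + 5)*(g + sqrt(2))*(g + 3*sqrt(2))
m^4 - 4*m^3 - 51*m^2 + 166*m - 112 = (m - 8)*(m - 2)*(m - 1)*(m + 7)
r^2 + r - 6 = (r - 2)*(r + 3)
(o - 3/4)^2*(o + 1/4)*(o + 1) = o^4 - o^3/4 - 17*o^2/16 + 21*o/64 + 9/64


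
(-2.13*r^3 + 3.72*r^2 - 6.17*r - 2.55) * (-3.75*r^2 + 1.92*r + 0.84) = 7.9875*r^5 - 18.0396*r^4 + 28.4907*r^3 + 0.840900000000001*r^2 - 10.0788*r - 2.142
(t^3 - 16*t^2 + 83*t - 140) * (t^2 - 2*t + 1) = t^5 - 18*t^4 + 116*t^3 - 322*t^2 + 363*t - 140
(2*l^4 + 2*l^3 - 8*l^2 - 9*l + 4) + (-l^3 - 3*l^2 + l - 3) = 2*l^4 + l^3 - 11*l^2 - 8*l + 1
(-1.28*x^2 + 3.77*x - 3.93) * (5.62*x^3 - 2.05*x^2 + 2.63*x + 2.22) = -7.1936*x^5 + 23.8114*x^4 - 33.1815*x^3 + 15.13*x^2 - 1.9665*x - 8.7246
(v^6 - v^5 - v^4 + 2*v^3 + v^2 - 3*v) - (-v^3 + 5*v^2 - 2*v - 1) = v^6 - v^5 - v^4 + 3*v^3 - 4*v^2 - v + 1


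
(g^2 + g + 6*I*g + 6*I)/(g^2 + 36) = (g + 1)/(g - 6*I)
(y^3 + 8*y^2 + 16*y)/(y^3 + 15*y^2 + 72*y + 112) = y/(y + 7)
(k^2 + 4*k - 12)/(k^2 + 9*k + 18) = (k - 2)/(k + 3)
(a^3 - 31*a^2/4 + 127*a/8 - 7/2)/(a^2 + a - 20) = (8*a^2 - 30*a + 7)/(8*(a + 5))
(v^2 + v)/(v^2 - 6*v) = (v + 1)/(v - 6)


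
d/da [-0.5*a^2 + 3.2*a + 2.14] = 3.2 - 1.0*a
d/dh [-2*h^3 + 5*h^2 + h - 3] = -6*h^2 + 10*h + 1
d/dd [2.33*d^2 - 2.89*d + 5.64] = 4.66*d - 2.89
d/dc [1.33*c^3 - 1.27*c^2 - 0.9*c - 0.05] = 3.99*c^2 - 2.54*c - 0.9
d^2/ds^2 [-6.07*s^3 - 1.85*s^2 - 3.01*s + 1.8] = -36.42*s - 3.7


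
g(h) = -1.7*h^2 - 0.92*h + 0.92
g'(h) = -3.4*h - 0.92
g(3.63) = -24.82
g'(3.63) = -13.26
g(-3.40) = -15.60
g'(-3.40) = 10.64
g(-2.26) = -5.68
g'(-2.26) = 6.76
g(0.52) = -0.02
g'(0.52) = -2.69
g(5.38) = -53.24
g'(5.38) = -19.21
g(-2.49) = -7.33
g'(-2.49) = 7.55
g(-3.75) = -19.54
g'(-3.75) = 11.83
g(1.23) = -2.78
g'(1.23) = -5.10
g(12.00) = -254.92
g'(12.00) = -41.72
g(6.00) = -65.80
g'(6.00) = -21.32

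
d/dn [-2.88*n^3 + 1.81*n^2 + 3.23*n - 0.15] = -8.64*n^2 + 3.62*n + 3.23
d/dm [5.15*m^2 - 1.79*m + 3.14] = 10.3*m - 1.79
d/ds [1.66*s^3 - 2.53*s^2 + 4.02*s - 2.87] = 4.98*s^2 - 5.06*s + 4.02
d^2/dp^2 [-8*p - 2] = 0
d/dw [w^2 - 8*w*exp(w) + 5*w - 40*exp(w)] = -8*w*exp(w) + 2*w - 48*exp(w) + 5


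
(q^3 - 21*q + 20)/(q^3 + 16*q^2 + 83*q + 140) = (q^2 - 5*q + 4)/(q^2 + 11*q + 28)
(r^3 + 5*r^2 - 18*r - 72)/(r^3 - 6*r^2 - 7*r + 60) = (r + 6)/(r - 5)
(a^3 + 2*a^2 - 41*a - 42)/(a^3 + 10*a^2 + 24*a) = (a^3 + 2*a^2 - 41*a - 42)/(a*(a^2 + 10*a + 24))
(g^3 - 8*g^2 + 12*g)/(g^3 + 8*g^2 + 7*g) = (g^2 - 8*g + 12)/(g^2 + 8*g + 7)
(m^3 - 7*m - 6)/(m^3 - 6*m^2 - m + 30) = (m + 1)/(m - 5)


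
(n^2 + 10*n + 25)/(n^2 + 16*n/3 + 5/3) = 3*(n + 5)/(3*n + 1)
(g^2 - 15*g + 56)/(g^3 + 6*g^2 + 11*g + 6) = (g^2 - 15*g + 56)/(g^3 + 6*g^2 + 11*g + 6)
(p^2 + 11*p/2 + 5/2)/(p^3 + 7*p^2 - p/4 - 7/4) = 2*(p + 5)/(2*p^2 + 13*p - 7)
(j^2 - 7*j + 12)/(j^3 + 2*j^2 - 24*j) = (j - 3)/(j*(j + 6))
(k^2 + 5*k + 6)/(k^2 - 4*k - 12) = (k + 3)/(k - 6)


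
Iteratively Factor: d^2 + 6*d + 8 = (d + 4)*(d + 2)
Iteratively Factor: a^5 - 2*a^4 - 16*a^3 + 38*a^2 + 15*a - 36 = (a + 1)*(a^4 - 3*a^3 - 13*a^2 + 51*a - 36) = (a + 1)*(a + 4)*(a^3 - 7*a^2 + 15*a - 9) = (a - 1)*(a + 1)*(a + 4)*(a^2 - 6*a + 9) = (a - 3)*(a - 1)*(a + 1)*(a + 4)*(a - 3)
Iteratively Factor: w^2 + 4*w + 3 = (w + 3)*(w + 1)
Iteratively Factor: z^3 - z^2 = (z - 1)*(z^2) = z*(z - 1)*(z)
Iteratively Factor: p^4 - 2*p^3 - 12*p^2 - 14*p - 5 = (p - 5)*(p^3 + 3*p^2 + 3*p + 1) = (p - 5)*(p + 1)*(p^2 + 2*p + 1) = (p - 5)*(p + 1)^2*(p + 1)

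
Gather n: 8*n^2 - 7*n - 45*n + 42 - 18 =8*n^2 - 52*n + 24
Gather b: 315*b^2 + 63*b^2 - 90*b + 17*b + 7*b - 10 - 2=378*b^2 - 66*b - 12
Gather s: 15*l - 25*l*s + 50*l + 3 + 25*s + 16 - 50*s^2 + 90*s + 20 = 65*l - 50*s^2 + s*(115 - 25*l) + 39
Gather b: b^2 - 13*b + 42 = b^2 - 13*b + 42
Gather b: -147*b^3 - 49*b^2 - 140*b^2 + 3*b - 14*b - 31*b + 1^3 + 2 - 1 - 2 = -147*b^3 - 189*b^2 - 42*b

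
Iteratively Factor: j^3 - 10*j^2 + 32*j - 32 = (j - 2)*(j^2 - 8*j + 16) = (j - 4)*(j - 2)*(j - 4)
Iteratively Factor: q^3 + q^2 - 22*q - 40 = (q - 5)*(q^2 + 6*q + 8) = (q - 5)*(q + 2)*(q + 4)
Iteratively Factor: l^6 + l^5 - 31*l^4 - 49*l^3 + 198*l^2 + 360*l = (l + 3)*(l^5 - 2*l^4 - 25*l^3 + 26*l^2 + 120*l) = (l - 3)*(l + 3)*(l^4 + l^3 - 22*l^2 - 40*l) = l*(l - 3)*(l + 3)*(l^3 + l^2 - 22*l - 40) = l*(l - 3)*(l + 3)*(l + 4)*(l^2 - 3*l - 10) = l*(l - 3)*(l + 2)*(l + 3)*(l + 4)*(l - 5)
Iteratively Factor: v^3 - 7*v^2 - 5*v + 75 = (v - 5)*(v^2 - 2*v - 15) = (v - 5)*(v + 3)*(v - 5)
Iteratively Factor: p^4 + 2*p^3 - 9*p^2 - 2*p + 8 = (p + 4)*(p^3 - 2*p^2 - p + 2) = (p + 1)*(p + 4)*(p^2 - 3*p + 2) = (p - 1)*(p + 1)*(p + 4)*(p - 2)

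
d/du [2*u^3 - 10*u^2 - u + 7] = 6*u^2 - 20*u - 1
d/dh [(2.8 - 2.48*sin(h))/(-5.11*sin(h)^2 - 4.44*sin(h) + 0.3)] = (-12.6728*sin(h)^2 + 28.616*sin(h) + 11.688)*cos(h)/(26.1121*sin(h)^4 + 45.3768*sin(h)^3 + 16.6476*sin(h)^2 - 2.664*sin(h) + 0.09)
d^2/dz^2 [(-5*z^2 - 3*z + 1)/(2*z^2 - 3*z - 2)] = 2*(-42*z^3 - 48*z^2 - 54*z + 11)/(8*z^6 - 36*z^5 + 30*z^4 + 45*z^3 - 30*z^2 - 36*z - 8)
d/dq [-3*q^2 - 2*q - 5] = -6*q - 2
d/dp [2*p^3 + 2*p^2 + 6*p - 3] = 6*p^2 + 4*p + 6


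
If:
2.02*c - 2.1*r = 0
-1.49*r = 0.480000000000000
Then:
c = -0.33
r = -0.32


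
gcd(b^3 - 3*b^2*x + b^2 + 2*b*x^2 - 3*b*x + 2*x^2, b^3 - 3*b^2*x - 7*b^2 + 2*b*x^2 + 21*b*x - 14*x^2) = b^2 - 3*b*x + 2*x^2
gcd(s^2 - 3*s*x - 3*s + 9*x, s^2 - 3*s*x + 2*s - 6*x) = -s + 3*x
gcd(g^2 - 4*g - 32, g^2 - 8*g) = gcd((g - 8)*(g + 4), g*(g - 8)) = g - 8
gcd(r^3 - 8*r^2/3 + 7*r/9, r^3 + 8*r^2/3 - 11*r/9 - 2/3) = 1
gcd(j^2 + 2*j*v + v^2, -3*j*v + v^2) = 1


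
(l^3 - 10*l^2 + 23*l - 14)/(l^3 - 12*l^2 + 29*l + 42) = (l^2 - 3*l + 2)/(l^2 - 5*l - 6)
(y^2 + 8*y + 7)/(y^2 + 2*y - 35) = (y + 1)/(y - 5)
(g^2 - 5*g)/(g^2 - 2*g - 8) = g*(5 - g)/(-g^2 + 2*g + 8)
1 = 1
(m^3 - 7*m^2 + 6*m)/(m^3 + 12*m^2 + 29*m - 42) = m*(m - 6)/(m^2 + 13*m + 42)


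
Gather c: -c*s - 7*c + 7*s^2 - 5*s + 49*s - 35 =c*(-s - 7) + 7*s^2 + 44*s - 35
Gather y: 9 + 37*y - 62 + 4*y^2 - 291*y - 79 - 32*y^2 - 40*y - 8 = -28*y^2 - 294*y - 140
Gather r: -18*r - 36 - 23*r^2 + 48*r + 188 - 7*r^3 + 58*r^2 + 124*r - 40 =-7*r^3 + 35*r^2 + 154*r + 112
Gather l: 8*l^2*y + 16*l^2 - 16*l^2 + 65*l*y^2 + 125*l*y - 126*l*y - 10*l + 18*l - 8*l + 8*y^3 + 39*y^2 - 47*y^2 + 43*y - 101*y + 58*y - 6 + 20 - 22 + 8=8*l^2*y + l*(65*y^2 - y) + 8*y^3 - 8*y^2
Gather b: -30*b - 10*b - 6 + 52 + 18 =64 - 40*b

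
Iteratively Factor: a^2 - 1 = (a + 1)*(a - 1)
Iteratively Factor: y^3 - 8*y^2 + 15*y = (y - 5)*(y^2 - 3*y) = (y - 5)*(y - 3)*(y)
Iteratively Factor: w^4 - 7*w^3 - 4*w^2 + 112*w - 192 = (w - 3)*(w^3 - 4*w^2 - 16*w + 64) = (w - 3)*(w + 4)*(w^2 - 8*w + 16) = (w - 4)*(w - 3)*(w + 4)*(w - 4)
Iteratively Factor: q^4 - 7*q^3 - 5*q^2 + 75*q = (q)*(q^3 - 7*q^2 - 5*q + 75) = q*(q + 3)*(q^2 - 10*q + 25) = q*(q - 5)*(q + 3)*(q - 5)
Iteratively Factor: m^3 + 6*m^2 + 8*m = (m)*(m^2 + 6*m + 8) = m*(m + 4)*(m + 2)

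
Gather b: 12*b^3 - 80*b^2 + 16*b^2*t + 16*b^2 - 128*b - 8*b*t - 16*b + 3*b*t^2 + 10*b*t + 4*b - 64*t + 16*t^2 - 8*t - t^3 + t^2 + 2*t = 12*b^3 + b^2*(16*t - 64) + b*(3*t^2 + 2*t - 140) - t^3 + 17*t^2 - 70*t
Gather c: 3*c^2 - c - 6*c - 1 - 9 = 3*c^2 - 7*c - 10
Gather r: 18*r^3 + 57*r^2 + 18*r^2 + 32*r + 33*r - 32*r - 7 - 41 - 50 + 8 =18*r^3 + 75*r^2 + 33*r - 90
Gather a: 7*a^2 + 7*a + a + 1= 7*a^2 + 8*a + 1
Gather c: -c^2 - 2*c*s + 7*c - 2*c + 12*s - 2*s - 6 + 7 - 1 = -c^2 + c*(5 - 2*s) + 10*s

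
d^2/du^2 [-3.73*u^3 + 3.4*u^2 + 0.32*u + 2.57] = 6.8 - 22.38*u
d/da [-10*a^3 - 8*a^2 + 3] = 2*a*(-15*a - 8)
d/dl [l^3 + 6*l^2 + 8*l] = 3*l^2 + 12*l + 8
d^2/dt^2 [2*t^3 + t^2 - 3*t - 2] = 12*t + 2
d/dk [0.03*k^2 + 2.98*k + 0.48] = 0.06*k + 2.98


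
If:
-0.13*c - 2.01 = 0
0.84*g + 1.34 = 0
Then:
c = -15.46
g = -1.60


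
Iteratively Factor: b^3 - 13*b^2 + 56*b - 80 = (b - 4)*(b^2 - 9*b + 20) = (b - 4)^2*(b - 5)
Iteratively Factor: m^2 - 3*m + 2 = (m - 1)*(m - 2)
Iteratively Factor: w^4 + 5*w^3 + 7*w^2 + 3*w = (w + 1)*(w^3 + 4*w^2 + 3*w) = (w + 1)^2*(w^2 + 3*w) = w*(w + 1)^2*(w + 3)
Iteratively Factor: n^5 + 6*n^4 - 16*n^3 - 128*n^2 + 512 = (n + 4)*(n^4 + 2*n^3 - 24*n^2 - 32*n + 128) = (n + 4)^2*(n^3 - 2*n^2 - 16*n + 32) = (n + 4)^3*(n^2 - 6*n + 8) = (n - 4)*(n + 4)^3*(n - 2)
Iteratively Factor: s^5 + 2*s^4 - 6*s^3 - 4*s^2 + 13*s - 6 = (s + 2)*(s^4 - 6*s^2 + 8*s - 3) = (s - 1)*(s + 2)*(s^3 + s^2 - 5*s + 3) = (s - 1)^2*(s + 2)*(s^2 + 2*s - 3) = (s - 1)^2*(s + 2)*(s + 3)*(s - 1)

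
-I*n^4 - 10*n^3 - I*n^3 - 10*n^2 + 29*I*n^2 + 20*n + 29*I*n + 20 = (n - 5*I)*(n - 4*I)*(n - I)*(-I*n - I)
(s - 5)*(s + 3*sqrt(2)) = s^2 - 5*s + 3*sqrt(2)*s - 15*sqrt(2)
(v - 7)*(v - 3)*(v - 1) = v^3 - 11*v^2 + 31*v - 21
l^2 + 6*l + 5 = (l + 1)*(l + 5)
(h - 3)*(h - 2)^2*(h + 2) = h^4 - 5*h^3 + 2*h^2 + 20*h - 24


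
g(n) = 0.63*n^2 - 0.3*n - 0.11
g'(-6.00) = -7.86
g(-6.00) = 24.37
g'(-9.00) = -11.64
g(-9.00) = 53.62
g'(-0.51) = -0.94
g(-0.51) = 0.21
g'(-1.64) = -2.37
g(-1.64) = 2.08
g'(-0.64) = -1.11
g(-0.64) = 0.34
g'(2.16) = 2.42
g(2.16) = 2.18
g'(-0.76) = -1.26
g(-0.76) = 0.48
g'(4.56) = 5.45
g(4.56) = 11.62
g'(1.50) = 1.59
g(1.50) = 0.86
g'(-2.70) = -3.70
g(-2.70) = 5.29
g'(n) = 1.26*n - 0.3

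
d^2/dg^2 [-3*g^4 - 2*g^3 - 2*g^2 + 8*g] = -36*g^2 - 12*g - 4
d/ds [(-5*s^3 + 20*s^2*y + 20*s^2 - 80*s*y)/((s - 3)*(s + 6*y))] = 5*(s*(s - 3)*(s^2 - 4*s*y - 4*s + 16*y) + s*(s + 6*y)*(s^2 - 4*s*y - 4*s + 16*y) + (s - 3)*(s + 6*y)*(-3*s^2 + 8*s*y + 8*s - 16*y))/((s - 3)^2*(s + 6*y)^2)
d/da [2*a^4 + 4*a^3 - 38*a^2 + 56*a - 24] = 8*a^3 + 12*a^2 - 76*a + 56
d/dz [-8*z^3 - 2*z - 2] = -24*z^2 - 2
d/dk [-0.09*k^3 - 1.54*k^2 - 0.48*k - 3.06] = -0.27*k^2 - 3.08*k - 0.48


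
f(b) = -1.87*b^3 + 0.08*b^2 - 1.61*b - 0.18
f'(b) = -5.61*b^2 + 0.16*b - 1.61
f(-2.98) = 54.82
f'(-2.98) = -51.91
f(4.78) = -210.28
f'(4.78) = -129.02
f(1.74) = -12.59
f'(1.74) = -18.32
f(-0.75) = 1.86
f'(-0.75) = -4.89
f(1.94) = -16.66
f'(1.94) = -22.41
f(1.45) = -8.05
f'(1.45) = -13.17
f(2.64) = -38.28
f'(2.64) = -40.29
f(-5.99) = 414.24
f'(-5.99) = -203.86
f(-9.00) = 1384.02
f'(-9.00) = -457.46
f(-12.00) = 3262.02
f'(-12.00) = -811.37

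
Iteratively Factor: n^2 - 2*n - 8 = (n - 4)*(n + 2)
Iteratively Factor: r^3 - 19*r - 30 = (r - 5)*(r^2 + 5*r + 6) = (r - 5)*(r + 2)*(r + 3)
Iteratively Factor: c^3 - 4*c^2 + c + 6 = (c - 2)*(c^2 - 2*c - 3) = (c - 2)*(c + 1)*(c - 3)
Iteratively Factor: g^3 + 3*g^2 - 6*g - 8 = (g + 1)*(g^2 + 2*g - 8) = (g + 1)*(g + 4)*(g - 2)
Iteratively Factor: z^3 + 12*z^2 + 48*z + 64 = (z + 4)*(z^2 + 8*z + 16) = (z + 4)^2*(z + 4)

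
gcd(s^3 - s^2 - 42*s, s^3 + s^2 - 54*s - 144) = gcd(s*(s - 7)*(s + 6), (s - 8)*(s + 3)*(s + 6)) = s + 6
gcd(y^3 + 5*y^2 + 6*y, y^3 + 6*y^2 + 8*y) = y^2 + 2*y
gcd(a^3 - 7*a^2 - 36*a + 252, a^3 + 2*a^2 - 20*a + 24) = a + 6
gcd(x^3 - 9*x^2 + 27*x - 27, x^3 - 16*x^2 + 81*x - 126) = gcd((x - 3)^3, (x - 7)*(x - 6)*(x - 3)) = x - 3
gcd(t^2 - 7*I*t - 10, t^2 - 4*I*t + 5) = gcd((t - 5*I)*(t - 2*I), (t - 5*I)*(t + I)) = t - 5*I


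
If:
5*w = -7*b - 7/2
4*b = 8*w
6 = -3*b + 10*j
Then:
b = -7/19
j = 93/190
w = -7/38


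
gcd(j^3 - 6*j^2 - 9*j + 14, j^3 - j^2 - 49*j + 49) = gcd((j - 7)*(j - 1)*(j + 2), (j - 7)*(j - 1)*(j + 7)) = j^2 - 8*j + 7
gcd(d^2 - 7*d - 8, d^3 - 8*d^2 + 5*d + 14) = d + 1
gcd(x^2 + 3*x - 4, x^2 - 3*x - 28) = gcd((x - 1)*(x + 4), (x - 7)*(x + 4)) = x + 4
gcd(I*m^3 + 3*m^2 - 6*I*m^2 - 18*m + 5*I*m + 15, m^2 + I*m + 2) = 1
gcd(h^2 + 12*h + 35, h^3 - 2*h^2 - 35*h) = h + 5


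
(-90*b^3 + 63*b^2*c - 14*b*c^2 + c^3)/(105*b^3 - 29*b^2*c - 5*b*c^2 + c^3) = (-30*b^2 + 11*b*c - c^2)/(35*b^2 + 2*b*c - c^2)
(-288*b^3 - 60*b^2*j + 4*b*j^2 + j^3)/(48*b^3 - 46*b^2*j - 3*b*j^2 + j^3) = (-6*b - j)/(b - j)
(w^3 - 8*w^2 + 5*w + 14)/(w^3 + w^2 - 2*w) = (w^3 - 8*w^2 + 5*w + 14)/(w*(w^2 + w - 2))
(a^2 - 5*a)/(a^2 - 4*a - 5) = a/(a + 1)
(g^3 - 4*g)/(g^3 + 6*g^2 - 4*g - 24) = g/(g + 6)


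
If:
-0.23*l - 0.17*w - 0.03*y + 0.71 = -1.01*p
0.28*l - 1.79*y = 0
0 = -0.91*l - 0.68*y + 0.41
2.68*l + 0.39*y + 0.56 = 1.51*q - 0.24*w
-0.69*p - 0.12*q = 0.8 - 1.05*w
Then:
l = 0.40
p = -0.52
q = 1.19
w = 0.56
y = 0.06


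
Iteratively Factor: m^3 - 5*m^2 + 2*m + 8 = (m - 2)*(m^2 - 3*m - 4) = (m - 4)*(m - 2)*(m + 1)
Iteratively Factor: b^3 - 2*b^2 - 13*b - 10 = (b + 2)*(b^2 - 4*b - 5) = (b + 1)*(b + 2)*(b - 5)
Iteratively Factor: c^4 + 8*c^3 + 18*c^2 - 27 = (c + 3)*(c^3 + 5*c^2 + 3*c - 9) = (c + 3)^2*(c^2 + 2*c - 3) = (c - 1)*(c + 3)^2*(c + 3)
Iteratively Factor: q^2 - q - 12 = (q + 3)*(q - 4)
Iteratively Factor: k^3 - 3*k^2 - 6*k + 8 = (k - 4)*(k^2 + k - 2) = (k - 4)*(k + 2)*(k - 1)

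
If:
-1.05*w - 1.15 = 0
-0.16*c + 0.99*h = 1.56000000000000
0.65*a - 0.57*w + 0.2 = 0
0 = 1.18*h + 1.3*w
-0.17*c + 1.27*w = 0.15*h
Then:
No Solution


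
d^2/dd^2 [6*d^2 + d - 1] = 12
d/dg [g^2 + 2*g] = 2*g + 2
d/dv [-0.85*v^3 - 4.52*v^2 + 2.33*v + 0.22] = -2.55*v^2 - 9.04*v + 2.33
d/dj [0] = 0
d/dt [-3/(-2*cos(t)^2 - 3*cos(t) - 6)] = 3*(4*cos(t) + 3)*sin(t)/(3*cos(t) + cos(2*t) + 7)^2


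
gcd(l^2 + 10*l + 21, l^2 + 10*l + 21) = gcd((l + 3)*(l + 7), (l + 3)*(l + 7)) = l^2 + 10*l + 21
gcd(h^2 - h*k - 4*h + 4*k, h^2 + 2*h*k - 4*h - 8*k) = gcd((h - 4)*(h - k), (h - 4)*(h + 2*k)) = h - 4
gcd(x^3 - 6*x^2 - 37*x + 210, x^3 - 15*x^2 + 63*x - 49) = x - 7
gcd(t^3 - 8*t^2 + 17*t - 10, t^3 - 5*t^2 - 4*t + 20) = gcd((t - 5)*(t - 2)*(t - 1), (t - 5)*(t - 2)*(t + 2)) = t^2 - 7*t + 10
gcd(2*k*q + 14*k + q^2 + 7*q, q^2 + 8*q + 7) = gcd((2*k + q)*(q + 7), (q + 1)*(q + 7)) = q + 7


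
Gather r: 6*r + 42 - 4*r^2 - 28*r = -4*r^2 - 22*r + 42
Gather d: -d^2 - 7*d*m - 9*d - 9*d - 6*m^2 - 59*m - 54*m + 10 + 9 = -d^2 + d*(-7*m - 18) - 6*m^2 - 113*m + 19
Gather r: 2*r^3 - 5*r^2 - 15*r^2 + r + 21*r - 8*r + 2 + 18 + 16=2*r^3 - 20*r^2 + 14*r + 36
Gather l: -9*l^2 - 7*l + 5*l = -9*l^2 - 2*l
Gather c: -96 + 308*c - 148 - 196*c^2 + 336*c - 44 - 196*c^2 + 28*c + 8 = -392*c^2 + 672*c - 280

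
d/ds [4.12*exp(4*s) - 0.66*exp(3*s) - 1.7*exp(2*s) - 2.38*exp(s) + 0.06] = (16.48*exp(3*s) - 1.98*exp(2*s) - 3.4*exp(s) - 2.38)*exp(s)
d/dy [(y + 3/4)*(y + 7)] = 2*y + 31/4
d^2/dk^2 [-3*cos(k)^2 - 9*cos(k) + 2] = 9*cos(k) + 6*cos(2*k)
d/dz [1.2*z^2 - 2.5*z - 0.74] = 2.4*z - 2.5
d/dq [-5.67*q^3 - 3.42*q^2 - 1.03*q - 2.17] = -17.01*q^2 - 6.84*q - 1.03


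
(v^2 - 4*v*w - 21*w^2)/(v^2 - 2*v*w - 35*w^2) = (v + 3*w)/(v + 5*w)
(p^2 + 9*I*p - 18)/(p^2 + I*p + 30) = (p + 3*I)/(p - 5*I)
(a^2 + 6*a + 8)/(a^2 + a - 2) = (a + 4)/(a - 1)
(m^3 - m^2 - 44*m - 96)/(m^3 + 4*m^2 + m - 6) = (m^2 - 4*m - 32)/(m^2 + m - 2)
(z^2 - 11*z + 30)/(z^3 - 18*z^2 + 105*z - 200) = (z - 6)/(z^2 - 13*z + 40)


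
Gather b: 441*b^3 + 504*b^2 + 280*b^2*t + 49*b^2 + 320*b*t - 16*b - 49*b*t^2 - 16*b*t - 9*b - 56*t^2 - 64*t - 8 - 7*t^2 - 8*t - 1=441*b^3 + b^2*(280*t + 553) + b*(-49*t^2 + 304*t - 25) - 63*t^2 - 72*t - 9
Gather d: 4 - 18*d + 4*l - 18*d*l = d*(-18*l - 18) + 4*l + 4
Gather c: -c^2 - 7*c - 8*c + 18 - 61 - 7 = -c^2 - 15*c - 50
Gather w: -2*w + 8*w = 6*w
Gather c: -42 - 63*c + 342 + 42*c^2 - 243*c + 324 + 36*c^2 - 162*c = 78*c^2 - 468*c + 624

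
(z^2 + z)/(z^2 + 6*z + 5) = z/(z + 5)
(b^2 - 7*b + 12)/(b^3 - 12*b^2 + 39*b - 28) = (b - 3)/(b^2 - 8*b + 7)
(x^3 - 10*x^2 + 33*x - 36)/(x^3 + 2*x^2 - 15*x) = (x^2 - 7*x + 12)/(x*(x + 5))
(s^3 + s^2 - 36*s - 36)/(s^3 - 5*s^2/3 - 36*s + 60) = 3*(s + 1)/(3*s - 5)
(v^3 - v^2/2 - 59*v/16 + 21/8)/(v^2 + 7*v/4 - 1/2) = (16*v^2 - 40*v + 21)/(4*(4*v - 1))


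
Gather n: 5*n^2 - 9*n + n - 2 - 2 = 5*n^2 - 8*n - 4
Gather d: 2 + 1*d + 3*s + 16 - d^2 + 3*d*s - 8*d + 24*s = -d^2 + d*(3*s - 7) + 27*s + 18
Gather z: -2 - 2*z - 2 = -2*z - 4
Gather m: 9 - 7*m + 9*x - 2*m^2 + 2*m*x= -2*m^2 + m*(2*x - 7) + 9*x + 9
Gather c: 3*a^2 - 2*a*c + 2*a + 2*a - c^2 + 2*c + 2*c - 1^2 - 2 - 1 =3*a^2 + 4*a - c^2 + c*(4 - 2*a) - 4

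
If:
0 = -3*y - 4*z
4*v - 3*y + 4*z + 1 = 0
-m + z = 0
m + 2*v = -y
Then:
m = -3/26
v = -1/52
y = 2/13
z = -3/26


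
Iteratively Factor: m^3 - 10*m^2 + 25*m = (m - 5)*(m^2 - 5*m) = m*(m - 5)*(m - 5)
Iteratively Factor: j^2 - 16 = (j + 4)*(j - 4)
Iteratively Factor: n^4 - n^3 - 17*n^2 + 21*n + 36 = (n + 1)*(n^3 - 2*n^2 - 15*n + 36) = (n - 3)*(n + 1)*(n^2 + n - 12) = (n - 3)^2*(n + 1)*(n + 4)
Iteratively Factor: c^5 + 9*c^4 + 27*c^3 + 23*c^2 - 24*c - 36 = (c + 3)*(c^4 + 6*c^3 + 9*c^2 - 4*c - 12) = (c + 3)^2*(c^3 + 3*c^2 - 4) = (c - 1)*(c + 3)^2*(c^2 + 4*c + 4) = (c - 1)*(c + 2)*(c + 3)^2*(c + 2)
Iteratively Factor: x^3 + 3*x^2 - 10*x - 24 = (x + 4)*(x^2 - x - 6) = (x - 3)*(x + 4)*(x + 2)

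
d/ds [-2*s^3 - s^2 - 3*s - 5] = -6*s^2 - 2*s - 3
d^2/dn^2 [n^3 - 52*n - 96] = 6*n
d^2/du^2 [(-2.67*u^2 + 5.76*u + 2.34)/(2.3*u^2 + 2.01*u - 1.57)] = (85.62762*u^3 + 16.42338*u^2 + 189.70308*u + 58.998246)/(12.167*u^6 + 31.8987*u^5 + 2.96078999999999*u^4 - 35.428059*u^3 - 2.021061*u^2 + 14.863347*u - 3.869893)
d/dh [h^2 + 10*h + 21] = 2*h + 10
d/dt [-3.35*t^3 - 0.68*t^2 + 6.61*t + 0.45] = -10.05*t^2 - 1.36*t + 6.61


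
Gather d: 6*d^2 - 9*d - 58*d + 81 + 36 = 6*d^2 - 67*d + 117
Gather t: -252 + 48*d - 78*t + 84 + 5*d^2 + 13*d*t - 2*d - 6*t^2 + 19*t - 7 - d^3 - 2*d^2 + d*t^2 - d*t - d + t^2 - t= -d^3 + 3*d^2 + 45*d + t^2*(d - 5) + t*(12*d - 60) - 175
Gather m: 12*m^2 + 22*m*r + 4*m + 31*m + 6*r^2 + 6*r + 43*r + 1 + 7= 12*m^2 + m*(22*r + 35) + 6*r^2 + 49*r + 8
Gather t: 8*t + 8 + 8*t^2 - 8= 8*t^2 + 8*t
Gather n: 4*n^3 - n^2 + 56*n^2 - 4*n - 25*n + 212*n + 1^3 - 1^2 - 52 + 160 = 4*n^3 + 55*n^2 + 183*n + 108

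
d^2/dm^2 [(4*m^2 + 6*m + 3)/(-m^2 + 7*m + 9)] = 2*(-34*m^3 - 117*m^2 - 99*m - 120)/(m^6 - 21*m^5 + 120*m^4 + 35*m^3 - 1080*m^2 - 1701*m - 729)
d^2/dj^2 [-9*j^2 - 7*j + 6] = -18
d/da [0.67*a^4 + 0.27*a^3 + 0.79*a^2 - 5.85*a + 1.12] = 2.68*a^3 + 0.81*a^2 + 1.58*a - 5.85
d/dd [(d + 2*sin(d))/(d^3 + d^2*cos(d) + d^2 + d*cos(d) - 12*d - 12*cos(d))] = (-(d + 2*sin(d))*(-d^2*sin(d) + 3*d^2 - d*sin(d) + 2*d*cos(d) + 2*d + 12*sin(d) + cos(d) - 12) + (2*cos(d) + 1)*(d^3 + d^2*cos(d) + d^2 + d*cos(d) - 12*d - 12*cos(d)))/((d - 3)^2*(d + 4)^2*(d + cos(d))^2)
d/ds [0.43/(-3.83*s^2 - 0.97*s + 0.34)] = (3.2938*s + 0.4171)/(3.83*s^2 + 0.97*s - 0.34)^2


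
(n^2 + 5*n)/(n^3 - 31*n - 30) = n/(n^2 - 5*n - 6)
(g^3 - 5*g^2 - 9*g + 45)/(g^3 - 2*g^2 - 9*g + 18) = (g - 5)/(g - 2)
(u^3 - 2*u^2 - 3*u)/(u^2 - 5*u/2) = 2*(u^2 - 2*u - 3)/(2*u - 5)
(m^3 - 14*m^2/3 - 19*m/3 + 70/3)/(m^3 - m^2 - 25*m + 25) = (3*m^2 + m - 14)/(3*(m^2 + 4*m - 5))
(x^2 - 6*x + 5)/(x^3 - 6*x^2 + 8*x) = (x^2 - 6*x + 5)/(x*(x^2 - 6*x + 8))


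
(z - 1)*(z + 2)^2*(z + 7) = z^4 + 10*z^3 + 21*z^2 - 4*z - 28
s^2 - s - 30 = (s - 6)*(s + 5)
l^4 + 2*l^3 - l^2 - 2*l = l*(l - 1)*(l + 1)*(l + 2)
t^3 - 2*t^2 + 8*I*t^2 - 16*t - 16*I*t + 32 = (t - 2)*(t + 4*I)^2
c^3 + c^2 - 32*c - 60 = (c - 6)*(c + 2)*(c + 5)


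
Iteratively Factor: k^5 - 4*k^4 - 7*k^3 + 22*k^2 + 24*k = (k + 1)*(k^4 - 5*k^3 - 2*k^2 + 24*k) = (k - 4)*(k + 1)*(k^3 - k^2 - 6*k) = k*(k - 4)*(k + 1)*(k^2 - k - 6) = k*(k - 4)*(k - 3)*(k + 1)*(k + 2)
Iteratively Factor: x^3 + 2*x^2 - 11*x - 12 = (x + 1)*(x^2 + x - 12) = (x - 3)*(x + 1)*(x + 4)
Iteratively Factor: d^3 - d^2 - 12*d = (d + 3)*(d^2 - 4*d) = (d - 4)*(d + 3)*(d)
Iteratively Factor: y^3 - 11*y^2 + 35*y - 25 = (y - 5)*(y^2 - 6*y + 5) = (y - 5)*(y - 1)*(y - 5)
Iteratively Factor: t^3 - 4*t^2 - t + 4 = (t - 1)*(t^2 - 3*t - 4) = (t - 4)*(t - 1)*(t + 1)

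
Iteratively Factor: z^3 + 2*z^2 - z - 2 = (z - 1)*(z^2 + 3*z + 2) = (z - 1)*(z + 1)*(z + 2)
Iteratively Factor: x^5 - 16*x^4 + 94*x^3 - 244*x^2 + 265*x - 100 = (x - 1)*(x^4 - 15*x^3 + 79*x^2 - 165*x + 100) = (x - 4)*(x - 1)*(x^3 - 11*x^2 + 35*x - 25) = (x - 5)*(x - 4)*(x - 1)*(x^2 - 6*x + 5) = (x - 5)*(x - 4)*(x - 1)^2*(x - 5)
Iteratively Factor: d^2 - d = (d)*(d - 1)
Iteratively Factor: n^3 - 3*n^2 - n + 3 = (n + 1)*(n^2 - 4*n + 3) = (n - 3)*(n + 1)*(n - 1)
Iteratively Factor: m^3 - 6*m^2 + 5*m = (m - 5)*(m^2 - m) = (m - 5)*(m - 1)*(m)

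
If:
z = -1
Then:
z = -1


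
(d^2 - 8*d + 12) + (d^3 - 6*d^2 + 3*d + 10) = d^3 - 5*d^2 - 5*d + 22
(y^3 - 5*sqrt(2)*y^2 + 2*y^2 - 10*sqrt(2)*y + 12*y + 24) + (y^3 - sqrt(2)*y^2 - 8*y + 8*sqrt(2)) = 2*y^3 - 6*sqrt(2)*y^2 + 2*y^2 - 10*sqrt(2)*y + 4*y + 8*sqrt(2) + 24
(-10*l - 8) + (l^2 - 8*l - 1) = l^2 - 18*l - 9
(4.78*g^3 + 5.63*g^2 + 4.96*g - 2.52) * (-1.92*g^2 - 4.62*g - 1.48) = -9.1776*g^5 - 32.8932*g^4 - 42.6082*g^3 - 26.4092*g^2 + 4.3016*g + 3.7296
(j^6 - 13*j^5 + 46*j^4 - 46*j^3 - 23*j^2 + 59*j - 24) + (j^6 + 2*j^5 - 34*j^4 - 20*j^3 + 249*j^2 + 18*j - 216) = 2*j^6 - 11*j^5 + 12*j^4 - 66*j^3 + 226*j^2 + 77*j - 240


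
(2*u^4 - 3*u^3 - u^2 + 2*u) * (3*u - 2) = 6*u^5 - 13*u^4 + 3*u^3 + 8*u^2 - 4*u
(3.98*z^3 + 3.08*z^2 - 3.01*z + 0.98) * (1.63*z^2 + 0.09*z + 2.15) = 6.4874*z^5 + 5.3786*z^4 + 3.9279*z^3 + 7.9485*z^2 - 6.3833*z + 2.107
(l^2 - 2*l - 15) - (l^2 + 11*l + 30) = -13*l - 45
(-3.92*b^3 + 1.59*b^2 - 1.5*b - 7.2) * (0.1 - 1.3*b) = 5.096*b^4 - 2.459*b^3 + 2.109*b^2 + 9.21*b - 0.72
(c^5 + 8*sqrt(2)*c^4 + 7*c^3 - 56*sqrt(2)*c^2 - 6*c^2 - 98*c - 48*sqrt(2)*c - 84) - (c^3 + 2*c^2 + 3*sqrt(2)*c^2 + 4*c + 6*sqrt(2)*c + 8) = c^5 + 8*sqrt(2)*c^4 + 6*c^3 - 59*sqrt(2)*c^2 - 8*c^2 - 102*c - 54*sqrt(2)*c - 92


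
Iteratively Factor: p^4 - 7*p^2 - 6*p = (p)*(p^3 - 7*p - 6) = p*(p - 3)*(p^2 + 3*p + 2) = p*(p - 3)*(p + 2)*(p + 1)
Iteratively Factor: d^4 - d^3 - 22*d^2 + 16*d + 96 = (d + 2)*(d^3 - 3*d^2 - 16*d + 48) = (d - 4)*(d + 2)*(d^2 + d - 12) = (d - 4)*(d + 2)*(d + 4)*(d - 3)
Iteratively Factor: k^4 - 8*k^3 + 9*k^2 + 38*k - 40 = (k - 1)*(k^3 - 7*k^2 + 2*k + 40) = (k - 1)*(k + 2)*(k^2 - 9*k + 20) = (k - 4)*(k - 1)*(k + 2)*(k - 5)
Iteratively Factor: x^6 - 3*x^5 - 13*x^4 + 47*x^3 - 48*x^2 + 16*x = (x + 4)*(x^5 - 7*x^4 + 15*x^3 - 13*x^2 + 4*x) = (x - 1)*(x + 4)*(x^4 - 6*x^3 + 9*x^2 - 4*x) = (x - 1)^2*(x + 4)*(x^3 - 5*x^2 + 4*x) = (x - 1)^3*(x + 4)*(x^2 - 4*x) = x*(x - 1)^3*(x + 4)*(x - 4)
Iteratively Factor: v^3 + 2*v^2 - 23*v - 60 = (v - 5)*(v^2 + 7*v + 12) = (v - 5)*(v + 4)*(v + 3)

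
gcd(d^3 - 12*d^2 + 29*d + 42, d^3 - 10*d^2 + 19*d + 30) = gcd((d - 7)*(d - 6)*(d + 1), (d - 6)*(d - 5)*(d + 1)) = d^2 - 5*d - 6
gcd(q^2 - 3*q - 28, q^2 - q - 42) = q - 7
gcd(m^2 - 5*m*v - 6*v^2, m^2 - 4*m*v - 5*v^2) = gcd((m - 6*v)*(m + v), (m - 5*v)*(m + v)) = m + v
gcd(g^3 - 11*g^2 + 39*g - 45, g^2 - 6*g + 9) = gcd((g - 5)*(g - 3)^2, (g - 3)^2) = g^2 - 6*g + 9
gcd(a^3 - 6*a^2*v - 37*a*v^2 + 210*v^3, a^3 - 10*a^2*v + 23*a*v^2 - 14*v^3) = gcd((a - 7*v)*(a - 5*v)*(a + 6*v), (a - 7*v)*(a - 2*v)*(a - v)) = -a + 7*v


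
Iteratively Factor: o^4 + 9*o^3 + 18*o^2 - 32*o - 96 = (o + 4)*(o^3 + 5*o^2 - 2*o - 24) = (o + 3)*(o + 4)*(o^2 + 2*o - 8) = (o + 3)*(o + 4)^2*(o - 2)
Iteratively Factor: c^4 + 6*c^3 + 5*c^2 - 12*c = (c - 1)*(c^3 + 7*c^2 + 12*c) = (c - 1)*(c + 4)*(c^2 + 3*c) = (c - 1)*(c + 3)*(c + 4)*(c)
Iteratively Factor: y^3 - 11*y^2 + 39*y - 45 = (y - 3)*(y^2 - 8*y + 15) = (y - 5)*(y - 3)*(y - 3)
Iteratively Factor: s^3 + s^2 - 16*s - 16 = (s + 1)*(s^2 - 16) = (s - 4)*(s + 1)*(s + 4)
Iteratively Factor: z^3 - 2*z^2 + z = (z)*(z^2 - 2*z + 1) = z*(z - 1)*(z - 1)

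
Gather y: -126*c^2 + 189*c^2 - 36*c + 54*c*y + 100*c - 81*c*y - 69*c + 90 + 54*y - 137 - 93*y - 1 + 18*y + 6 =63*c^2 - 5*c + y*(-27*c - 21) - 42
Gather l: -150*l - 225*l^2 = -225*l^2 - 150*l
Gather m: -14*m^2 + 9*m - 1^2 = -14*m^2 + 9*m - 1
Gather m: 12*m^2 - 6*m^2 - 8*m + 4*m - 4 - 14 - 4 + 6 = 6*m^2 - 4*m - 16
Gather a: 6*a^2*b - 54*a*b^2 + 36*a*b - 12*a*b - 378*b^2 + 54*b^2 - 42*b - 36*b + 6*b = 6*a^2*b + a*(-54*b^2 + 24*b) - 324*b^2 - 72*b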